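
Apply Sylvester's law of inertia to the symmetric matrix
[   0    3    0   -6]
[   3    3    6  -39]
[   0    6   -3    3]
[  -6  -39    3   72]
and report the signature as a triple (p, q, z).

Answer: (2, 2, 0)

Derivation:
step 0: pivot 3 → sign +
step 1: pivot -3 → sign −
step 2: pivot -3 → sign −
step 3: pivot 3 → sign +
signature = (2, 2, 0)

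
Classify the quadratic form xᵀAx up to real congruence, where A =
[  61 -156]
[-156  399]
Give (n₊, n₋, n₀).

step 0: pivot 61 → sign +
step 1: pivot 3/61 → sign +
signature = (2, 0, 0)

Answer: (2, 0, 0)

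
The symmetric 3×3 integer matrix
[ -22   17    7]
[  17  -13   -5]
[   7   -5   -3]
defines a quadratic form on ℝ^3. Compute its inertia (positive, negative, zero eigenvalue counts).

step 0: pivot -22 → sign −
step 1: pivot 3/22 → sign +
step 2: pivot -2 → sign −
signature = (1, 2, 0)

Answer: (1, 2, 0)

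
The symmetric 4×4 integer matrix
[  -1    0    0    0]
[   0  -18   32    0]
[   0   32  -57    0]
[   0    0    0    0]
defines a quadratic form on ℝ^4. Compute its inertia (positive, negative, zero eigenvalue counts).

step 0: pivot -1 → sign −
step 1: pivot -18 → sign −
step 2: pivot -1/9 → sign −
step 3: row/col 3 already zero → sign 0
signature = (0, 3, 1)

Answer: (0, 3, 1)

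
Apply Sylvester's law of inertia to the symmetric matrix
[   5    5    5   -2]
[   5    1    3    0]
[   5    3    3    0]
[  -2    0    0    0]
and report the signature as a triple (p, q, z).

step 0: pivot 5 → sign +
step 1: pivot -4 → sign −
step 2: pivot -1 → sign −
step 3: pivot 6/5 → sign +
signature = (2, 2, 0)

Answer: (2, 2, 0)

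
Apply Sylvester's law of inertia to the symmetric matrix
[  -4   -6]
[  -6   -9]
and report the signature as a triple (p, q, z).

Answer: (0, 1, 1)

Derivation:
step 0: pivot -4 → sign −
step 1: row/col 1 already zero → sign 0
signature = (0, 1, 1)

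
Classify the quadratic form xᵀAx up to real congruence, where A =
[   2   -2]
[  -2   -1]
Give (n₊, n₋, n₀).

step 0: pivot 2 → sign +
step 1: pivot -3 → sign −
signature = (1, 1, 0)

Answer: (1, 1, 0)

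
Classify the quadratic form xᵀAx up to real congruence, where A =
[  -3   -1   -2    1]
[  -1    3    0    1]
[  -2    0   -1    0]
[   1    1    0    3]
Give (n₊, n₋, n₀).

Answer: (2, 1, 1)

Derivation:
step 0: pivot -3 → sign −
step 1: pivot 10/3 → sign +
step 2: pivot 1/5 → sign +
step 3: row/col 3 already zero → sign 0
signature = (2, 1, 1)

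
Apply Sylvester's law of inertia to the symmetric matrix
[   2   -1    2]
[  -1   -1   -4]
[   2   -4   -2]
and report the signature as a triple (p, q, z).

step 0: pivot 2 → sign +
step 1: pivot -3/2 → sign −
step 2: pivot 2 → sign +
signature = (2, 1, 0)

Answer: (2, 1, 0)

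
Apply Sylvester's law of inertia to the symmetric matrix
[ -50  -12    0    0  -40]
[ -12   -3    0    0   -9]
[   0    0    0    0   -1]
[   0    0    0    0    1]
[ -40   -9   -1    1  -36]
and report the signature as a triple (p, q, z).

Answer: (1, 3, 1)

Derivation:
step 0: pivot -50 → sign −
step 1: pivot -3/25 → sign −
step 2: pivot -1 → sign −
step 3: pivot 1 → sign +
step 4: row/col 4 already zero → sign 0
signature = (1, 3, 1)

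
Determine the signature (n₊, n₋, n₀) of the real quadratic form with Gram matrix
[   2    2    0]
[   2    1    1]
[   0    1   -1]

Answer: (1, 1, 1)

Derivation:
step 0: pivot 2 → sign +
step 1: pivot -1 → sign −
step 2: row/col 2 already zero → sign 0
signature = (1, 1, 1)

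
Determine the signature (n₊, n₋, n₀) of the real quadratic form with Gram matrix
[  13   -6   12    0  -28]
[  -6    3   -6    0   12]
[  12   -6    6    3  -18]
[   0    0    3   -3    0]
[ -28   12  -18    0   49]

step 0: pivot 13 → sign +
step 1: pivot 3/13 → sign +
step 2: pivot -6 → sign −
step 3: pivot -3/2 → sign −
step 4: pivot -3 → sign −
signature = (2, 3, 0)

Answer: (2, 3, 0)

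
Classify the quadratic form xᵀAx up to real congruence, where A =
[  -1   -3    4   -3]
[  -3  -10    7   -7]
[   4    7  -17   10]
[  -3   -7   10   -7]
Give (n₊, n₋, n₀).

Answer: (1, 2, 1)

Derivation:
step 0: pivot -1 → sign −
step 1: pivot -1 → sign −
step 2: pivot 24 → sign +
step 3: row/col 3 already zero → sign 0
signature = (1, 2, 1)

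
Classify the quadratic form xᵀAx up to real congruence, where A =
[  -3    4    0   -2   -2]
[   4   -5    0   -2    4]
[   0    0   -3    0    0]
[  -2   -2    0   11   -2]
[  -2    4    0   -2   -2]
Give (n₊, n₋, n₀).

Answer: (2, 3, 0)

Derivation:
step 0: pivot -3 → sign −
step 1: pivot 1/3 → sign +
step 2: pivot -3 → sign −
step 3: pivot -53 → sign −
step 4: pivot 6/53 → sign +
signature = (2, 3, 0)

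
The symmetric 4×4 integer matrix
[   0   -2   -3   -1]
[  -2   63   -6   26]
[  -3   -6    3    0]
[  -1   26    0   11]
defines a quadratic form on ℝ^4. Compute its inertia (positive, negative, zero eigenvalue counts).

step 0: pivot 63 → sign +
step 1: pivot -4/63 → sign −
step 2: pivot 651/4 → sign +
step 3: pivot -6/217 → sign −
signature = (2, 2, 0)

Answer: (2, 2, 0)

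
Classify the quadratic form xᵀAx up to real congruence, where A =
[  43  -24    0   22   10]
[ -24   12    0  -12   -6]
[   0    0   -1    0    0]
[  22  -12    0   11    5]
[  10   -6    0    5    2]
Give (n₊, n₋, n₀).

step 0: pivot 43 → sign +
step 1: pivot -60/43 → sign −
step 2: pivot -1 → sign −
step 3: pivot -1/5 → sign −
step 4: row/col 4 already zero → sign 0
signature = (1, 3, 1)

Answer: (1, 3, 1)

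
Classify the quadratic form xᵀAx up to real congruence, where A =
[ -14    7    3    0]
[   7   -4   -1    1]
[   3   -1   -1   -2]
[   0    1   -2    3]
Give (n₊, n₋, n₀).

Answer: (1, 3, 0)

Derivation:
step 0: pivot -14 → sign −
step 1: pivot -1/2 → sign −
step 2: pivot 1/7 → sign +
step 3: pivot -2 → sign −
signature = (1, 3, 0)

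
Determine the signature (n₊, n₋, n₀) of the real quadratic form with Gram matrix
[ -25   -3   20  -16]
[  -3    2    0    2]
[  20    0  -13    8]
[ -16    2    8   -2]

step 0: pivot -25 → sign −
step 1: pivot 59/25 → sign +
step 2: pivot 33/59 → sign +
step 3: pivot 6/11 → sign +
signature = (3, 1, 0)

Answer: (3, 1, 0)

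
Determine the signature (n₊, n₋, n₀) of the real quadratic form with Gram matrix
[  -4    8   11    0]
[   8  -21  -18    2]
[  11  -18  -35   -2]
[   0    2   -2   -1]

step 0: pivot -4 → sign −
step 1: pivot -5 → sign −
step 2: pivot -31/20 → sign −
step 3: pivot -3/31 → sign −
signature = (0, 4, 0)

Answer: (0, 4, 0)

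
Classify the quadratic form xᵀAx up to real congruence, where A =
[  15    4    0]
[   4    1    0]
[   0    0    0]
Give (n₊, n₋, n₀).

Answer: (1, 1, 1)

Derivation:
step 0: pivot 15 → sign +
step 1: pivot -1/15 → sign −
step 2: row/col 2 already zero → sign 0
signature = (1, 1, 1)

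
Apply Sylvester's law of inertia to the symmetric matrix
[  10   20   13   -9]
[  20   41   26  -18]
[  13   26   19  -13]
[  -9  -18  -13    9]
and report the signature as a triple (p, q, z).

step 0: pivot 10 → sign +
step 1: pivot 1 → sign +
step 2: pivot 21/10 → sign +
step 3: pivot 2/21 → sign +
signature = (4, 0, 0)

Answer: (4, 0, 0)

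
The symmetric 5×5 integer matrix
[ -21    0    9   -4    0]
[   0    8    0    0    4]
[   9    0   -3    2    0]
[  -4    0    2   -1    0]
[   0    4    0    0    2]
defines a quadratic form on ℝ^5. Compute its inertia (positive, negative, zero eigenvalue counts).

Answer: (2, 2, 1)

Derivation:
step 0: pivot -21 → sign −
step 1: pivot 8 → sign +
step 2: pivot 6/7 → sign +
step 3: pivot -1/3 → sign −
step 4: row/col 4 already zero → sign 0
signature = (2, 2, 1)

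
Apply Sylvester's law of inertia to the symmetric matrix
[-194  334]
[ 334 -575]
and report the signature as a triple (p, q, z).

step 0: pivot -194 → sign −
step 1: pivot 3/97 → sign +
signature = (1, 1, 0)

Answer: (1, 1, 0)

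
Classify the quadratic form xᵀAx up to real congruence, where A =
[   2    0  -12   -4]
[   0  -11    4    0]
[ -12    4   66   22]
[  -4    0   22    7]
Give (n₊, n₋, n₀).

step 0: pivot 2 → sign +
step 1: pivot -11 → sign −
step 2: pivot -50/11 → sign −
step 3: pivot -3/25 → sign −
signature = (1, 3, 0)

Answer: (1, 3, 0)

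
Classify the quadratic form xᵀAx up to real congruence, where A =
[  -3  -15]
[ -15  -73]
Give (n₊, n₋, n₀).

step 0: pivot -3 → sign −
step 1: pivot 2 → sign +
signature = (1, 1, 0)

Answer: (1, 1, 0)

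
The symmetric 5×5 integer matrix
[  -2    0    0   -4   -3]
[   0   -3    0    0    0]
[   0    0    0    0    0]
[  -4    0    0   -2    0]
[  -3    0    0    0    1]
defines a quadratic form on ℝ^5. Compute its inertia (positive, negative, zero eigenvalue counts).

Answer: (1, 3, 1)

Derivation:
step 0: pivot -2 → sign −
step 1: pivot -3 → sign −
step 2: pivot 6 → sign +
step 3: pivot -1/2 → sign −
step 4: row/col 4 already zero → sign 0
signature = (1, 3, 1)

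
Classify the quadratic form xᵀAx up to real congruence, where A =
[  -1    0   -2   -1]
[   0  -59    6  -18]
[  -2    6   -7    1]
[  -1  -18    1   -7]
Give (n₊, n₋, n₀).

Answer: (1, 3, 0)

Derivation:
step 0: pivot -1 → sign −
step 1: pivot -59 → sign −
step 2: pivot -141/59 → sign −
step 3: pivot 3/47 → sign +
signature = (1, 3, 0)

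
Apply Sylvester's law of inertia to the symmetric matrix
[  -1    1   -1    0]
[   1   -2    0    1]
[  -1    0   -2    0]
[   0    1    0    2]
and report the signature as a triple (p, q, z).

Answer: (1, 3, 0)

Derivation:
step 0: pivot -1 → sign −
step 1: pivot -1 → sign −
step 2: pivot 3 → sign +
step 3: pivot -1/3 → sign −
signature = (1, 3, 0)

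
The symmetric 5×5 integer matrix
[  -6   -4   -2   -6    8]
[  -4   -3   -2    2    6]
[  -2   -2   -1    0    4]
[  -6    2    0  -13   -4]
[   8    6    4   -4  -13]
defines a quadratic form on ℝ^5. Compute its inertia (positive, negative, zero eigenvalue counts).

step 0: pivot -6 → sign −
step 1: pivot -1/3 → sign −
step 2: pivot 1 → sign +
step 3: pivot 1 → sign +
step 4: pivot -1 → sign −
signature = (2, 3, 0)

Answer: (2, 3, 0)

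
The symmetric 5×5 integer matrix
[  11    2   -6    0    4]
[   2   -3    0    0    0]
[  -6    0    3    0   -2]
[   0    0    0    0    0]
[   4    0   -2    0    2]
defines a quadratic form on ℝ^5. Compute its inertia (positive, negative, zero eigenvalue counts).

step 0: pivot 11 → sign +
step 1: pivot -37/11 → sign −
step 2: pivot 3/37 → sign +
step 3: pivot 2/3 → sign +
step 4: row/col 4 already zero → sign 0
signature = (3, 1, 1)

Answer: (3, 1, 1)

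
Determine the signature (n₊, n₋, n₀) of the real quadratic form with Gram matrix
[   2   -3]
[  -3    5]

Answer: (2, 0, 0)

Derivation:
step 0: pivot 2 → sign +
step 1: pivot 1/2 → sign +
signature = (2, 0, 0)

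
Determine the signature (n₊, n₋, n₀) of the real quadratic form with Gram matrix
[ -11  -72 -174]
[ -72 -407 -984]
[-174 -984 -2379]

step 0: pivot -11 → sign −
step 1: pivot 707/11 → sign +
step 2: pivot 3/707 → sign +
signature = (2, 1, 0)

Answer: (2, 1, 0)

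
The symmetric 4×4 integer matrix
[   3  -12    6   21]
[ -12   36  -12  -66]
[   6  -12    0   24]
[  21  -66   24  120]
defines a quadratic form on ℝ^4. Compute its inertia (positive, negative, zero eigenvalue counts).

Answer: (1, 1, 2)

Derivation:
step 0: pivot 3 → sign +
step 1: pivot -12 → sign −
step 2: row/col 2 already zero → sign 0
step 3: row/col 3 already zero → sign 0
signature = (1, 1, 2)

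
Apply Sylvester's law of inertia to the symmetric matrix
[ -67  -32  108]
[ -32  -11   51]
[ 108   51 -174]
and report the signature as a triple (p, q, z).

step 0: pivot -67 → sign −
step 1: pivot 287/67 → sign +
step 2: pivot 3/287 → sign +
signature = (2, 1, 0)

Answer: (2, 1, 0)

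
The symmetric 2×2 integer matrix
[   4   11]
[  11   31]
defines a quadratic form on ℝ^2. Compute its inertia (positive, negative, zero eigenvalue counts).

step 0: pivot 4 → sign +
step 1: pivot 3/4 → sign +
signature = (2, 0, 0)

Answer: (2, 0, 0)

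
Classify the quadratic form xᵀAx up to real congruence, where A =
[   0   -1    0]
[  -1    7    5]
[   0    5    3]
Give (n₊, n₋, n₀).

step 0: pivot 7 → sign +
step 1: pivot -1/7 → sign −
step 2: pivot 3 → sign +
signature = (2, 1, 0)

Answer: (2, 1, 0)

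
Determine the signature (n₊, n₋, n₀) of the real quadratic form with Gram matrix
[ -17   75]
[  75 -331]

Answer: (0, 2, 0)

Derivation:
step 0: pivot -17 → sign −
step 1: pivot -2/17 → sign −
signature = (0, 2, 0)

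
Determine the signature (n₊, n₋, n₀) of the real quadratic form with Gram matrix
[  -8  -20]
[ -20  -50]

Answer: (0, 1, 1)

Derivation:
step 0: pivot -8 → sign −
step 1: row/col 1 already zero → sign 0
signature = (0, 1, 1)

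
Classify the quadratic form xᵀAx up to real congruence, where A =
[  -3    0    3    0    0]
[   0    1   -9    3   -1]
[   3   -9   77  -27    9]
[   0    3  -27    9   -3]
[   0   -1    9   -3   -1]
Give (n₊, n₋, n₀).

Answer: (1, 3, 1)

Derivation:
step 0: pivot -3 → sign −
step 1: pivot 1 → sign +
step 2: pivot -1 → sign −
step 3: pivot -2 → sign −
step 4: row/col 4 already zero → sign 0
signature = (1, 3, 1)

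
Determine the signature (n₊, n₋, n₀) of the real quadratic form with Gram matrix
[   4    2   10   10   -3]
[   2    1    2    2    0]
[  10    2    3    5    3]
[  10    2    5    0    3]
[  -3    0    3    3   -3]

step 0: pivot 4 → sign +
step 1: pivot -22 → sign −
step 2: pivot 9/22 → sign +
step 3: pivot -7 → sign −
step 4: pivot -3/28 → sign −
signature = (2, 3, 0)

Answer: (2, 3, 0)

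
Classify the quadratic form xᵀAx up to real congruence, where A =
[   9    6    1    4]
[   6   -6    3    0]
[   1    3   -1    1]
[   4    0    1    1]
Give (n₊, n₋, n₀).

step 0: pivot 9 → sign +
step 1: pivot -10 → sign −
step 2: pivot -17/30 → sign −
step 3: pivot -1/17 → sign −
signature = (1, 3, 0)

Answer: (1, 3, 0)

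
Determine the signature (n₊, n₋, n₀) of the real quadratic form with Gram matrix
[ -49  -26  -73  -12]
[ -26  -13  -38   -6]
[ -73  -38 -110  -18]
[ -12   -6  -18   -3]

step 0: pivot -49 → sign −
step 1: pivot 39/49 → sign +
step 2: pivot -25/13 → sign −
step 3: pivot -3/25 → sign −
signature = (1, 3, 0)

Answer: (1, 3, 0)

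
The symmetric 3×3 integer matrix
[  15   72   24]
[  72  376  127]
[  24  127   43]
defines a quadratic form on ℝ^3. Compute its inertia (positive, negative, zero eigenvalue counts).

step 0: pivot 15 → sign +
step 1: pivot 152/5 → sign +
step 2: pivot 3/152 → sign +
signature = (3, 0, 0)

Answer: (3, 0, 0)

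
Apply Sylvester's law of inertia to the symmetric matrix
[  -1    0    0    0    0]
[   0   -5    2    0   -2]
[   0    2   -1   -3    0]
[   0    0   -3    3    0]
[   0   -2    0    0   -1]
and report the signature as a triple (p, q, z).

step 0: pivot -1 → sign −
step 1: pivot -5 → sign −
step 2: pivot -1/5 → sign −
step 3: pivot 48 → sign +
step 4: row/col 4 already zero → sign 0
signature = (1, 3, 1)

Answer: (1, 3, 1)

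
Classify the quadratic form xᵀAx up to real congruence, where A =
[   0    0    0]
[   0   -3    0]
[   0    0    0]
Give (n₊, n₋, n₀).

step 0: pivot -3 → sign −
step 1: row/col 1 already zero → sign 0
step 2: row/col 2 already zero → sign 0
signature = (0, 1, 2)

Answer: (0, 1, 2)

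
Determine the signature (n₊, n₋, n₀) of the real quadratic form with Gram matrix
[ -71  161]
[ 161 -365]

step 0: pivot -71 → sign −
step 1: pivot 6/71 → sign +
signature = (1, 1, 0)

Answer: (1, 1, 0)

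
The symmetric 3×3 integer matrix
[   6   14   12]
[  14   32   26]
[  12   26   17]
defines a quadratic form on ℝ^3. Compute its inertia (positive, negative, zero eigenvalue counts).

Answer: (1, 2, 0)

Derivation:
step 0: pivot 6 → sign +
step 1: pivot -2/3 → sign −
step 2: pivot -1 → sign −
signature = (1, 2, 0)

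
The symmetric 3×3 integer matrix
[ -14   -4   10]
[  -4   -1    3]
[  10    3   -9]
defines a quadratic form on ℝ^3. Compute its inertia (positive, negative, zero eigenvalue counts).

step 0: pivot -14 → sign −
step 1: pivot 1/7 → sign +
step 2: pivot -2 → sign −
signature = (1, 2, 0)

Answer: (1, 2, 0)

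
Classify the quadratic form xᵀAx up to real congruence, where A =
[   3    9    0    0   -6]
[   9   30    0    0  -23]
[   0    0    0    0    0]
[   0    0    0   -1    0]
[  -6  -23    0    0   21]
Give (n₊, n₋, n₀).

Answer: (3, 1, 1)

Derivation:
step 0: pivot 3 → sign +
step 1: pivot 3 → sign +
step 2: pivot -1 → sign −
step 3: pivot 2/3 → sign +
step 4: row/col 4 already zero → sign 0
signature = (3, 1, 1)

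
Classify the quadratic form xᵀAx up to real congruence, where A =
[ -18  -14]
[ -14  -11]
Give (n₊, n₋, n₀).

step 0: pivot -18 → sign −
step 1: pivot -1/9 → sign −
signature = (0, 2, 0)

Answer: (0, 2, 0)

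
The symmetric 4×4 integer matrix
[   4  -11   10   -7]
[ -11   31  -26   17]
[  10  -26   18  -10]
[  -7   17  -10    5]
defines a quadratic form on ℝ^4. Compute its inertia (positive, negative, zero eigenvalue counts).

step 0: pivot 4 → sign +
step 1: pivot 3/4 → sign +
step 2: pivot -10 → sign −
step 3: pivot 2/5 → sign +
signature = (3, 1, 0)

Answer: (3, 1, 0)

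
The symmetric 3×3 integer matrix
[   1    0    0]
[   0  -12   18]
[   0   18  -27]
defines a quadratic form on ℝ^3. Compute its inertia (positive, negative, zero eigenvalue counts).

Answer: (1, 1, 1)

Derivation:
step 0: pivot 1 → sign +
step 1: pivot -12 → sign −
step 2: row/col 2 already zero → sign 0
signature = (1, 1, 1)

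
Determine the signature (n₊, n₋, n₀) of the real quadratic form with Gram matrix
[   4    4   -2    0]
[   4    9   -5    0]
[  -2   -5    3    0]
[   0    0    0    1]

step 0: pivot 4 → sign +
step 1: pivot 5 → sign +
step 2: pivot 1/5 → sign +
step 3: pivot 1 → sign +
signature = (4, 0, 0)

Answer: (4, 0, 0)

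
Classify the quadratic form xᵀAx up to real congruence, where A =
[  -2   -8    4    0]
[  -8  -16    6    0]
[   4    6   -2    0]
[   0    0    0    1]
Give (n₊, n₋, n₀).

Answer: (2, 2, 0)

Derivation:
step 0: pivot -2 → sign −
step 1: pivot 16 → sign +
step 2: pivot -1/4 → sign −
step 3: pivot 1 → sign +
signature = (2, 2, 0)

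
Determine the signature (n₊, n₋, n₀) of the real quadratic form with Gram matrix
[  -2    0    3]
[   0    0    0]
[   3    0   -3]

Answer: (1, 1, 1)

Derivation:
step 0: pivot -2 → sign −
step 1: pivot 3/2 → sign +
step 2: row/col 2 already zero → sign 0
signature = (1, 1, 1)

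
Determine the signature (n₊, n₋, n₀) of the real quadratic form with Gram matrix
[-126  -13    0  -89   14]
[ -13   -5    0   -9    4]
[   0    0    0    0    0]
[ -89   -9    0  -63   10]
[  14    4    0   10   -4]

step 0: pivot -126 → sign −
step 1: pivot -461/126 → sign −
step 2: pivot -58/461 → sign −
step 3: pivot -6/29 → sign −
step 4: row/col 4 already zero → sign 0
signature = (0, 4, 1)

Answer: (0, 4, 1)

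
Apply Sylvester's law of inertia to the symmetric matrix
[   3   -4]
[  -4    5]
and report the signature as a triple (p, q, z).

Answer: (1, 1, 0)

Derivation:
step 0: pivot 3 → sign +
step 1: pivot -1/3 → sign −
signature = (1, 1, 0)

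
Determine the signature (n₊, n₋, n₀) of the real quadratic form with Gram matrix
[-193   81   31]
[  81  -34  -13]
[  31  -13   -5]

Answer: (0, 2, 1)

Derivation:
step 0: pivot -193 → sign −
step 1: pivot -1/193 → sign −
step 2: row/col 2 already zero → sign 0
signature = (0, 2, 1)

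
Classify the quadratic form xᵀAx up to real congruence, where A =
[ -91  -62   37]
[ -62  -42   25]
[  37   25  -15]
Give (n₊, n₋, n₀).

step 0: pivot -91 → sign −
step 1: pivot 22/91 → sign +
step 2: pivot -3/22 → sign −
signature = (1, 2, 0)

Answer: (1, 2, 0)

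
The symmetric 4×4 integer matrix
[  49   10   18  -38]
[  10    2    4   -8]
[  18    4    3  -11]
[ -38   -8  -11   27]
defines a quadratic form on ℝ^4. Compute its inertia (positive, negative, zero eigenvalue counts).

Answer: (1, 2, 1)

Derivation:
step 0: pivot 49 → sign +
step 1: pivot -2/49 → sign −
step 2: pivot -1 → sign −
step 3: row/col 3 already zero → sign 0
signature = (1, 2, 1)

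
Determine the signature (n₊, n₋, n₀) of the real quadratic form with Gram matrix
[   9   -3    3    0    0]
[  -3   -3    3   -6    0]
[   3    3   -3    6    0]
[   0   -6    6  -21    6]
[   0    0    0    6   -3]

step 0: pivot 9 → sign +
step 1: pivot -4 → sign −
step 2: pivot -12 → sign −
step 3: row/col 3 already zero → sign 0
step 4: row/col 4 already zero → sign 0
signature = (1, 2, 2)

Answer: (1, 2, 2)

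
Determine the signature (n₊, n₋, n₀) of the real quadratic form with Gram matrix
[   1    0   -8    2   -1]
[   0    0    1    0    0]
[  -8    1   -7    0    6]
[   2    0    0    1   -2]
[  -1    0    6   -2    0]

Answer: (2, 3, 0)

Derivation:
step 0: pivot 1 → sign +
step 1: pivot -71 → sign −
step 2: pivot 1/71 → sign +
step 3: pivot -3 → sign −
step 4: pivot -1 → sign −
signature = (2, 3, 0)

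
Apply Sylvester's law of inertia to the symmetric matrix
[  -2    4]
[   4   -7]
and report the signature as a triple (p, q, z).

step 0: pivot -2 → sign −
step 1: pivot 1 → sign +
signature = (1, 1, 0)

Answer: (1, 1, 0)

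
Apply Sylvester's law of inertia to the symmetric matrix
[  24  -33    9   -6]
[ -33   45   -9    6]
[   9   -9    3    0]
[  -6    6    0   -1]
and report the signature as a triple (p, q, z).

Answer: (3, 1, 0)

Derivation:
step 0: pivot 24 → sign +
step 1: pivot -3/8 → sign −
step 2: pivot 30 → sign +
step 3: pivot 1/5 → sign +
signature = (3, 1, 0)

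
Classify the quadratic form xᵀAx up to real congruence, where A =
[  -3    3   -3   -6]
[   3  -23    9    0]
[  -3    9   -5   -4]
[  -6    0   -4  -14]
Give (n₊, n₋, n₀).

Answer: (0, 3, 1)

Derivation:
step 0: pivot -3 → sign −
step 1: pivot -20 → sign −
step 2: pivot -1/5 → sign −
step 3: row/col 3 already zero → sign 0
signature = (0, 3, 1)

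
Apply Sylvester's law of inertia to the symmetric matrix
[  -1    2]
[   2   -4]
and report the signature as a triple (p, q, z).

Answer: (0, 1, 1)

Derivation:
step 0: pivot -1 → sign −
step 1: row/col 1 already zero → sign 0
signature = (0, 1, 1)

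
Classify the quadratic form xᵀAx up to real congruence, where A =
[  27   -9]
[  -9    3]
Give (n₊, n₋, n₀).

step 0: pivot 27 → sign +
step 1: row/col 1 already zero → sign 0
signature = (1, 0, 1)

Answer: (1, 0, 1)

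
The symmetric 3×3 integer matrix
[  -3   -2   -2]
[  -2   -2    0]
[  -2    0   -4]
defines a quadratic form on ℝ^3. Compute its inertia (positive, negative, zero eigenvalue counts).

Answer: (0, 2, 1)

Derivation:
step 0: pivot -3 → sign −
step 1: pivot -2/3 → sign −
step 2: row/col 2 already zero → sign 0
signature = (0, 2, 1)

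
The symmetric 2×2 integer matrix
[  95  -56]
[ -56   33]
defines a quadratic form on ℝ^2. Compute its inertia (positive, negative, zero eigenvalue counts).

Answer: (1, 1, 0)

Derivation:
step 0: pivot 95 → sign +
step 1: pivot -1/95 → sign −
signature = (1, 1, 0)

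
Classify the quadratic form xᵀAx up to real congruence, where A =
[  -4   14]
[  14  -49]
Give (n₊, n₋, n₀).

Answer: (0, 1, 1)

Derivation:
step 0: pivot -4 → sign −
step 1: row/col 1 already zero → sign 0
signature = (0, 1, 1)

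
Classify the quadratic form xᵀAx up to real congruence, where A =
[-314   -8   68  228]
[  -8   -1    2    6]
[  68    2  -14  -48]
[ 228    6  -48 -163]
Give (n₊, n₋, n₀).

step 0: pivot -314 → sign −
step 1: pivot -125/157 → sign −
step 2: pivot 102/125 → sign +
step 3: pivot 1/17 → sign +
signature = (2, 2, 0)

Answer: (2, 2, 0)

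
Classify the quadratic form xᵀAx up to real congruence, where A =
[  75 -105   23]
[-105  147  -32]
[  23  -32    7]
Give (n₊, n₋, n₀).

step 0: pivot 75 → sign +
step 1: pivot -4/75 → sign −
step 2: pivot 3/4 → sign +
signature = (2, 1, 0)

Answer: (2, 1, 0)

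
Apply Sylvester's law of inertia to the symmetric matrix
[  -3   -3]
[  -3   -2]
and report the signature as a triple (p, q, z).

Answer: (1, 1, 0)

Derivation:
step 0: pivot -3 → sign −
step 1: pivot 1 → sign +
signature = (1, 1, 0)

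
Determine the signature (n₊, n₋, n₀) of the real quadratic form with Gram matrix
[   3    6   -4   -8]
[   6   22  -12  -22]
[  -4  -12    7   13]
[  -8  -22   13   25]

step 0: pivot 3 → sign +
step 1: pivot 10 → sign +
step 2: pivot 1/15 → sign +
step 3: row/col 3 already zero → sign 0
signature = (3, 0, 1)

Answer: (3, 0, 1)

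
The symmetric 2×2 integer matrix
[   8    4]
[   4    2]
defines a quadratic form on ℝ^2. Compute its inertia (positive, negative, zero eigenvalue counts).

Answer: (1, 0, 1)

Derivation:
step 0: pivot 8 → sign +
step 1: row/col 1 already zero → sign 0
signature = (1, 0, 1)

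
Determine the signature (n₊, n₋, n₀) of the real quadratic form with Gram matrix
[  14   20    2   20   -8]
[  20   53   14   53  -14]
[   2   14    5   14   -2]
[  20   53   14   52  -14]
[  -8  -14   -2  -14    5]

Answer: (3, 2, 0)

Derivation:
step 0: pivot 14 → sign +
step 1: pivot 171/7 → sign +
step 2: pivot -7/19 → sign −
step 3: pivot -1 → sign −
step 4: pivot 3/7 → sign +
signature = (3, 2, 0)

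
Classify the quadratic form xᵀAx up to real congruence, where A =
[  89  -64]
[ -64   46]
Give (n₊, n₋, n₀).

step 0: pivot 89 → sign +
step 1: pivot -2/89 → sign −
signature = (1, 1, 0)

Answer: (1, 1, 0)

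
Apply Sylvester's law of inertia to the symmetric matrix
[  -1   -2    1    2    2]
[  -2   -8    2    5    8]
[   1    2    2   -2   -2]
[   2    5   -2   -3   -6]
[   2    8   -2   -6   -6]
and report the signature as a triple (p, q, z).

step 0: pivot -1 → sign −
step 1: pivot -4 → sign −
step 2: pivot 3 → sign +
step 3: pivot 5/4 → sign +
step 4: pivot 6/5 → sign +
signature = (3, 2, 0)

Answer: (3, 2, 0)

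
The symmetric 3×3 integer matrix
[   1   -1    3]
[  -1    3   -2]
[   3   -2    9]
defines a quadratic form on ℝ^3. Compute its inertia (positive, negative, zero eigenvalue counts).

step 0: pivot 1 → sign +
step 1: pivot 2 → sign +
step 2: pivot -1/2 → sign −
signature = (2, 1, 0)

Answer: (2, 1, 0)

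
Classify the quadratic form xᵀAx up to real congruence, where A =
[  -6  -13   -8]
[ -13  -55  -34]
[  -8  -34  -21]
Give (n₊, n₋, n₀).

Answer: (1, 2, 0)

Derivation:
step 0: pivot -6 → sign −
step 1: pivot -161/6 → sign −
step 2: pivot 3/161 → sign +
signature = (1, 2, 0)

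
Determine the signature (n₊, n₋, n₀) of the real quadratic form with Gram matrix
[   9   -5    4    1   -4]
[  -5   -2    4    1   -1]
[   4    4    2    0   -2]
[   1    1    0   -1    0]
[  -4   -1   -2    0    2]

step 0: pivot 9 → sign +
step 1: pivot -43/9 → sign −
step 2: pivot 358/43 → sign +
step 3: pivot -162/179 → sign −
step 4: pivot 1/9 → sign +
signature = (3, 2, 0)

Answer: (3, 2, 0)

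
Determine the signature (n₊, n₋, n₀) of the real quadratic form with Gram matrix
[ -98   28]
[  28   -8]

step 0: pivot -98 → sign −
step 1: row/col 1 already zero → sign 0
signature = (0, 1, 1)

Answer: (0, 1, 1)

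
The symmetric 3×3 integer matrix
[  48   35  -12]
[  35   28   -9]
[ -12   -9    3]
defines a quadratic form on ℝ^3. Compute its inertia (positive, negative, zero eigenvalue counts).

step 0: pivot 48 → sign +
step 1: pivot 119/48 → sign +
step 2: pivot -3/119 → sign −
signature = (2, 1, 0)

Answer: (2, 1, 0)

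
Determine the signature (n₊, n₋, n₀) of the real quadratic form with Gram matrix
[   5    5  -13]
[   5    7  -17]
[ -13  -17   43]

step 0: pivot 5 → sign +
step 1: pivot 2 → sign +
step 2: pivot 6/5 → sign +
signature = (3, 0, 0)

Answer: (3, 0, 0)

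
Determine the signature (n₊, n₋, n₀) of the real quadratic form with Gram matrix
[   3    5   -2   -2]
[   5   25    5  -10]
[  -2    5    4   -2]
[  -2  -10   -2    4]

Answer: (2, 1, 1)

Derivation:
step 0: pivot 3 → sign +
step 1: pivot 50/3 → sign +
step 2: pivot -3/2 → sign −
step 3: row/col 3 already zero → sign 0
signature = (2, 1, 1)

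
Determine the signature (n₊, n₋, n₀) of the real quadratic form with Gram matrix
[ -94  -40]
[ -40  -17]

step 0: pivot -94 → sign −
step 1: pivot 1/47 → sign +
signature = (1, 1, 0)

Answer: (1, 1, 0)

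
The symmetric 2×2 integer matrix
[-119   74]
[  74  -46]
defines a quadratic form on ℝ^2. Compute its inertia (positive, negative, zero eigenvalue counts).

step 0: pivot -119 → sign −
step 1: pivot 2/119 → sign +
signature = (1, 1, 0)

Answer: (1, 1, 0)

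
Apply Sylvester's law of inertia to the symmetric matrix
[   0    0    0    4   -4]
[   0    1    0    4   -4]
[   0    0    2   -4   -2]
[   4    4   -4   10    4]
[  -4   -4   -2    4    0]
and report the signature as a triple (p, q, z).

Answer: (3, 1, 1)

Derivation:
step 0: pivot 1 → sign +
step 1: pivot 2 → sign +
step 2: pivot -14 → sign −
step 3: pivot 8/7 → sign +
step 4: row/col 4 already zero → sign 0
signature = (3, 1, 1)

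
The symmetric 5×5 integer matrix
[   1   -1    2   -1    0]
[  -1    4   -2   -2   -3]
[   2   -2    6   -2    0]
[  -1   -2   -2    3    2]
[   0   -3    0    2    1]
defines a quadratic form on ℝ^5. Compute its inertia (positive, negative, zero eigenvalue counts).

step 0: pivot 1 → sign +
step 1: pivot 3 → sign +
step 2: pivot 2 → sign +
step 3: pivot -1 → sign −
step 4: pivot -1 → sign −
signature = (3, 2, 0)

Answer: (3, 2, 0)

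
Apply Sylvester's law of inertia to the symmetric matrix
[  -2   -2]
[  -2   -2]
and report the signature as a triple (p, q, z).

step 0: pivot -2 → sign −
step 1: row/col 1 already zero → sign 0
signature = (0, 1, 1)

Answer: (0, 1, 1)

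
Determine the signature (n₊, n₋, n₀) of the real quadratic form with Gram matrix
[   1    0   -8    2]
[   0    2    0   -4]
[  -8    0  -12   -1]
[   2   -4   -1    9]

Answer: (2, 2, 0)

Derivation:
step 0: pivot 1 → sign +
step 1: pivot 2 → sign +
step 2: pivot -76 → sign −
step 3: pivot -3/76 → sign −
signature = (2, 2, 0)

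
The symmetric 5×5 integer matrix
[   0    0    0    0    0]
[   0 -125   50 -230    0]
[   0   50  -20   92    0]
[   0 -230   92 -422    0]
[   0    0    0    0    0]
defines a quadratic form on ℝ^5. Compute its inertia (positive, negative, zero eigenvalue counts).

Answer: (1, 1, 3)

Derivation:
step 0: pivot -125 → sign −
step 1: pivot 6/5 → sign +
step 2: row/col 2 already zero → sign 0
step 3: row/col 3 already zero → sign 0
step 4: row/col 4 already zero → sign 0
signature = (1, 1, 3)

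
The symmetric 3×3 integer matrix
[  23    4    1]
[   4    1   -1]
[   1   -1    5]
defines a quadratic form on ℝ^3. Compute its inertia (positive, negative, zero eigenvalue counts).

step 0: pivot 23 → sign +
step 1: pivot 7/23 → sign +
step 2: pivot 3/7 → sign +
signature = (3, 0, 0)

Answer: (3, 0, 0)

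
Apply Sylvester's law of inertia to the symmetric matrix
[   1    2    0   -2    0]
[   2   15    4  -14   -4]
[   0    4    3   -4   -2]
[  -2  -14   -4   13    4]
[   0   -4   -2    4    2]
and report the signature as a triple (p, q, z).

Answer: (4, 1, 0)

Derivation:
step 0: pivot 1 → sign +
step 1: pivot 11 → sign +
step 2: pivot 17/11 → sign +
step 3: pivot -3/17 → sign −
step 4: pivot 2/3 → sign +
signature = (4, 1, 0)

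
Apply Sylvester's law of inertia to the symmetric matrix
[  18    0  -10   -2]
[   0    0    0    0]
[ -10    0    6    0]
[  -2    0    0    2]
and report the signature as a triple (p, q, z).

step 0: pivot 18 → sign +
step 1: pivot 4/9 → sign +
step 2: pivot -1 → sign −
step 3: row/col 3 already zero → sign 0
signature = (2, 1, 1)

Answer: (2, 1, 1)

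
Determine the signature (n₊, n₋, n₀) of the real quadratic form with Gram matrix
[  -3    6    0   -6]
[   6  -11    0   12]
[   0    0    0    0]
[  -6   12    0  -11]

step 0: pivot -3 → sign −
step 1: pivot 1 → sign +
step 2: pivot 1 → sign +
step 3: row/col 3 already zero → sign 0
signature = (2, 1, 1)

Answer: (2, 1, 1)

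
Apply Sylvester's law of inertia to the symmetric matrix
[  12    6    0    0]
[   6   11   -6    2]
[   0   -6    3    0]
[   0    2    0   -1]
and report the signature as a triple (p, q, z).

Answer: (2, 1, 1)

Derivation:
step 0: pivot 12 → sign +
step 1: pivot 8 → sign +
step 2: pivot -3/2 → sign −
step 3: row/col 3 already zero → sign 0
signature = (2, 1, 1)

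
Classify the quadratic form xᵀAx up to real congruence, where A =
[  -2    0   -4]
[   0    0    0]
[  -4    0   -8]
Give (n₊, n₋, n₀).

step 0: pivot -2 → sign −
step 1: row/col 1 already zero → sign 0
step 2: row/col 2 already zero → sign 0
signature = (0, 1, 2)

Answer: (0, 1, 2)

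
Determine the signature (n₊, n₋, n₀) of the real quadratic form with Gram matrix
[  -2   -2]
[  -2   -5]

step 0: pivot -2 → sign −
step 1: pivot -3 → sign −
signature = (0, 2, 0)

Answer: (0, 2, 0)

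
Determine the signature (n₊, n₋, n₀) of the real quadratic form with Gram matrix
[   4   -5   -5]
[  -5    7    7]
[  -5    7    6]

Answer: (2, 1, 0)

Derivation:
step 0: pivot 4 → sign +
step 1: pivot 3/4 → sign +
step 2: pivot -1 → sign −
signature = (2, 1, 0)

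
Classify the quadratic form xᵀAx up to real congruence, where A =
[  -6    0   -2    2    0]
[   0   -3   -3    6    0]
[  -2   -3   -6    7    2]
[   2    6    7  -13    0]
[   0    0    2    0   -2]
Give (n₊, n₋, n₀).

Answer: (0, 4, 1)

Derivation:
step 0: pivot -6 → sign −
step 1: pivot -3 → sign −
step 2: pivot -7/3 → sign −
step 3: pivot -2/7 → sign −
step 4: row/col 4 already zero → sign 0
signature = (0, 4, 1)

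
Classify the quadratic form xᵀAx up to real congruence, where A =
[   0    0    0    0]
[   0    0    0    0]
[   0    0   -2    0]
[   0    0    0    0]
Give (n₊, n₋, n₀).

step 0: pivot -2 → sign −
step 1: row/col 1 already zero → sign 0
step 2: row/col 2 already zero → sign 0
step 3: row/col 3 already zero → sign 0
signature = (0, 1, 3)

Answer: (0, 1, 3)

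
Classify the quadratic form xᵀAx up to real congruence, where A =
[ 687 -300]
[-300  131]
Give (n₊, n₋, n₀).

Answer: (1, 1, 0)

Derivation:
step 0: pivot 687 → sign +
step 1: pivot -1/229 → sign −
signature = (1, 1, 0)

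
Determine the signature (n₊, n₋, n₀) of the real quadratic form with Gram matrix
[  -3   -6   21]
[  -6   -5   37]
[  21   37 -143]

Answer: (2, 1, 0)

Derivation:
step 0: pivot -3 → sign −
step 1: pivot 7 → sign +
step 2: pivot 3/7 → sign +
signature = (2, 1, 0)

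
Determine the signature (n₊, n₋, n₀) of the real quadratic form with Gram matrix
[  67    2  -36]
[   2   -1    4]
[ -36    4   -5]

step 0: pivot 67 → sign +
step 1: pivot -71/67 → sign −
step 2: pivot -3/71 → sign −
signature = (1, 2, 0)

Answer: (1, 2, 0)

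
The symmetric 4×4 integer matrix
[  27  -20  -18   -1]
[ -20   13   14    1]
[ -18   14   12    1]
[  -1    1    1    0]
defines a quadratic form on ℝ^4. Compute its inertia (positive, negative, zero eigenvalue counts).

Answer: (2, 2, 0)

Derivation:
step 0: pivot 27 → sign +
step 1: pivot -49/27 → sign −
step 2: pivot 12/49 → sign +
step 3: pivot -3/4 → sign −
signature = (2, 2, 0)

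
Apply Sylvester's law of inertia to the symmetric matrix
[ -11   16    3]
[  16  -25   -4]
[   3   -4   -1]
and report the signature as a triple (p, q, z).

step 0: pivot -11 → sign −
step 1: pivot -19/11 → sign −
step 2: pivot -2/19 → sign −
signature = (0, 3, 0)

Answer: (0, 3, 0)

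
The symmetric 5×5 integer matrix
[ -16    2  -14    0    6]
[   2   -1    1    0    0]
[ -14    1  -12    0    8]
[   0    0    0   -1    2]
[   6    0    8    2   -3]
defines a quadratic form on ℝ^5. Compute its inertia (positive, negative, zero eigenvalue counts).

step 0: pivot -16 → sign −
step 1: pivot -3/4 → sign −
step 2: pivot 1 → sign +
step 3: pivot -1 → sign −
step 4: row/col 4 already zero → sign 0
signature = (1, 3, 1)

Answer: (1, 3, 1)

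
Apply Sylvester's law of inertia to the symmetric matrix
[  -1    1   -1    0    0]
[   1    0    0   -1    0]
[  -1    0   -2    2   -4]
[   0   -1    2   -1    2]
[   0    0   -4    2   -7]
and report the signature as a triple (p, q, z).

step 0: pivot -1 → sign −
step 1: pivot 1 → sign +
step 2: pivot -2 → sign −
step 3: pivot -3/2 → sign −
step 4: pivot 1 → sign +
signature = (2, 3, 0)

Answer: (2, 3, 0)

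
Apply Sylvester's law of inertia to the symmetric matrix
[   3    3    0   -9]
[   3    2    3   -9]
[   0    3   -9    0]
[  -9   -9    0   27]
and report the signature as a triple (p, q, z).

step 0: pivot 3 → sign +
step 1: pivot -1 → sign −
step 2: row/col 2 already zero → sign 0
step 3: row/col 3 already zero → sign 0
signature = (1, 1, 2)

Answer: (1, 1, 2)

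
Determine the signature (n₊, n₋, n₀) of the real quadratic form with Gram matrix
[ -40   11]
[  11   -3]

step 0: pivot -40 → sign −
step 1: pivot 1/40 → sign +
signature = (1, 1, 0)

Answer: (1, 1, 0)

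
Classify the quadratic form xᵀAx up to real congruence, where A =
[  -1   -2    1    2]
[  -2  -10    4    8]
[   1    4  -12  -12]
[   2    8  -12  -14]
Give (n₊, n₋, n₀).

step 0: pivot -1 → sign −
step 1: pivot -6 → sign −
step 2: pivot -31/3 → sign −
step 3: pivot -2/31 → sign −
signature = (0, 4, 0)

Answer: (0, 4, 0)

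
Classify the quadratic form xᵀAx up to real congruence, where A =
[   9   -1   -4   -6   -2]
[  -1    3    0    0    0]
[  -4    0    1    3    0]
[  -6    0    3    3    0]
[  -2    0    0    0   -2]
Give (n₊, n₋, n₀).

Answer: (3, 2, 0)

Derivation:
step 0: pivot 9 → sign +
step 1: pivot 26/9 → sign +
step 2: pivot -11/13 → sign −
step 3: pivot -12/11 → sign −
step 4: pivot 1 → sign +
signature = (3, 2, 0)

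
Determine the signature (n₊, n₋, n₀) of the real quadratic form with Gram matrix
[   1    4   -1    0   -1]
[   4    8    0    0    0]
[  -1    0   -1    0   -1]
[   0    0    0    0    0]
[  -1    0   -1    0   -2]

step 0: pivot 1 → sign +
step 1: pivot -8 → sign −
step 2: pivot -1 → sign −
step 3: row/col 3 already zero → sign 0
step 4: row/col 4 already zero → sign 0
signature = (1, 2, 2)

Answer: (1, 2, 2)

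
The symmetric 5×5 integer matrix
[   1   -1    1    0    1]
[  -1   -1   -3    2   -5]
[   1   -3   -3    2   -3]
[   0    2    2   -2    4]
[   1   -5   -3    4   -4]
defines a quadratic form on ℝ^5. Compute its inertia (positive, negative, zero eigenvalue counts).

step 0: pivot 1 → sign +
step 1: pivot -2 → sign −
step 2: pivot -2 → sign −
step 3: pivot 3 → sign +
step 4: row/col 4 already zero → sign 0
signature = (2, 2, 1)

Answer: (2, 2, 1)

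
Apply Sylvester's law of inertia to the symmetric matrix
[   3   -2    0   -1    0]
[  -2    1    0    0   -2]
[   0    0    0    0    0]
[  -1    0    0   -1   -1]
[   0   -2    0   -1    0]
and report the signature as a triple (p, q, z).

Answer: (2, 2, 1)

Derivation:
step 0: pivot 3 → sign +
step 1: pivot -1/3 → sign −
step 2: pivot 12 → sign +
step 3: pivot -3/4 → sign −
step 4: row/col 4 already zero → sign 0
signature = (2, 2, 1)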